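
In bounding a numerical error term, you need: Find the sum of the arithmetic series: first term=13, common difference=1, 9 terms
Last term: a_n=13 + (9 - 1)·1=21
Sum=n(a_1 + a_n)/2=9(13 + 21)/2=153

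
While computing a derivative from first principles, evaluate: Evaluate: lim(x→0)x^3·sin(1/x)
Squeeze theorem: -|x^3| ≤ x^3·sin(1/x) ≤ |x^3|
Since x^3 → 0 as x → 0, by squeeze theorem the limit is 0

Answer: 0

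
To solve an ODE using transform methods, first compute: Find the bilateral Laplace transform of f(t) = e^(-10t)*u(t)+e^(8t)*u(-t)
For e^(-10t)*u(t): L=1/(s + 10), Re(s) > -10
For e^(8t)*u(-t): L=-1/(s-8), Re(s) < 8
Combined: F(s)=1/(s + 10) - 1/(s-8), -10 < Re(s) < 8

Answer: 1/(s + 10) - 1/(s-8), ROC: -10 < Re(s) < 8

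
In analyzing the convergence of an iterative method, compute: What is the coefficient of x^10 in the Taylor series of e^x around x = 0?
Taylor series of e^x = Σ x^n/n!
Coefficient of x^10 = 1/10! = 1/3628800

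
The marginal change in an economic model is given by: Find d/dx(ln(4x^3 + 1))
Chain rule: d/dx[ln(u)]=u'/u where u=4x^3 + 1
u'=12x^2

Answer: (12x^2)/(4x^3 + 1)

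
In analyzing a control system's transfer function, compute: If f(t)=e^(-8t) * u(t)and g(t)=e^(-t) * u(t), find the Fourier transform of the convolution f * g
By the convolution theorem: F{f * g}=F(omega) * G(omega)
F(omega)=1/(8 + j * omega), G(omega)=1/(1 + j * omega)
F{f * g}=1/((8 + j * omega)(1 + j * omega))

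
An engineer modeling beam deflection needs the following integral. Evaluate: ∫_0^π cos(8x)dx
Antiderivative: sin(8x)/8
Evaluate at bounds: [sin(8·π)/8] - [sin(8·0)/8]
=((0) - (0))/8=0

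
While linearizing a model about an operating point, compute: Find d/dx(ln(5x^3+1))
Chain rule: d/dx[ln(u)]=u'/u where u=5x^3 + 1
u'=15x^2

Answer: (15x^2)/(5x^3 + 1)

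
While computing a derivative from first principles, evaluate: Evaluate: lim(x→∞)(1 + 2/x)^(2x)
Rewrite as [(1+2/x)^x]^2.
lim(1+2/x)^x=e^2, so limit=(e^2)^2=e^4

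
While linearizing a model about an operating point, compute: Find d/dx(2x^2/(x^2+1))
Quotient rule: (f/g)'=(f'g - fg')/g²
f=2x^2, f'=4x
g=x^2+1, g'=2x

Answer: (4x·(x^2+1)-4x^3)/(x^2+1)²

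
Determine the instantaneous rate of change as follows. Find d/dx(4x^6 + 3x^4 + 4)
Power rule: d/dx(ax^n) = n·a·x^(n-1)
Term by term: 24·x^5 + 12·x^3

Answer: 24x^5 + 12x^3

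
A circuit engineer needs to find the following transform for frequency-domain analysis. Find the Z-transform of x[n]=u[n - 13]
Using the time-shift property: Z{u[n-13]} = z^(-13)*z/(z-1)
= z^(-12)/(z-1)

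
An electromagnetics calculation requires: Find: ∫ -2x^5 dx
Using power rule: ∫ -2x^5 dx = -2/6 x^6+C = (-1/3)x^6+C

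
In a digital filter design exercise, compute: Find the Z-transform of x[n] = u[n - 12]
Using the time-shift property: Z{u[n-12]} = z^(-12) * z/(z-1)
= z^(-11)/(z-1)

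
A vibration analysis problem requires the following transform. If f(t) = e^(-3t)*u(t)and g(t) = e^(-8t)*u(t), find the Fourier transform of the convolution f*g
By the convolution theorem: F{f * g}=F(omega) * G(omega)
F(omega)=1/(3 + j * omega), G(omega)=1/(8 + j * omega)
F{f * g}=1/((3 + j * omega)(8 + j * omega))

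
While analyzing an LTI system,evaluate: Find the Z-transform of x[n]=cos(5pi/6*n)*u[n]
Z{cos(w0 * n) * u[n]}=z(z - cos(w0))/(z^2-2z * cos(w0)+1)
With w0=5pi/6: X(z)=z(z - cos(5pi/6))/(z^2-2z * cos(5pi/6)+1)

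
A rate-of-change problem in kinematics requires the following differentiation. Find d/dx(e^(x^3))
Chain rule: d/dx[e^u]=e^u · u' where u=x^3
u'=3x^2

Answer: 3x^2·e^(x^3)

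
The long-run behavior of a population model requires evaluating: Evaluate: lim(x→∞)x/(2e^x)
Apply L'Hôpital 1 times (∞/∞ each time):
Eventually get 1!/(2e^x) → 0

Answer: 0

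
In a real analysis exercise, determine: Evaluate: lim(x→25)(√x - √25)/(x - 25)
Multiply by conjugate (√x + √25)/(√x + √25):
=(x - 25)/((x - 25)(√x + √25))=1/(√x + √25)
As x → 25: 1/(2√25)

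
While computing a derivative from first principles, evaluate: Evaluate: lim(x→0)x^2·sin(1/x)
Squeeze theorem: -|x^2| ≤ x^2·sin(1/x) ≤ |x^2|
Since x^2 → 0 as x → 0, by squeeze theorem the limit is 0

Answer: 0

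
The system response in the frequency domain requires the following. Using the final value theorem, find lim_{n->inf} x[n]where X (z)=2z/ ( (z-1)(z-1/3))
Final value theorem: lim x[n] = lim_{z->1} (z-1)*X(z)
(z-1)*X(z) = 2z/(z-1/3)
As z->1: 2/(1-1/3) = 2/(2/3) = 3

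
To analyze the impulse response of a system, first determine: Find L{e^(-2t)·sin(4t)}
First shifting: L{e^(at)f(t)}=F(s-a)
L{sin(4t)}=4/(s² + 16)
Shift: 4/((s + 2)² + 16)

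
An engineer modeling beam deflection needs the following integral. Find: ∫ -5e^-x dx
Since d/dx[e^-x]=- e^-x, we get 5e^-x + C

Answer: 5e^-x + C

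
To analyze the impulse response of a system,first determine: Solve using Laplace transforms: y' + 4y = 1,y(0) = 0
Take L of both sides: sY(s)-0+4Y(s)=1/s
Y(s)(s+4)=1/s+0
Y(s)=1/(s(s+4))+0/(s+4)
Partial fractions: 1/(s(s+4))=(1/4)/s - (1/4)/(s+4)
So Y(s)=(1/4)/s - (1/4)/(s+4)
Inverse transform (L^(-1){1/s}=1, L^(-1){1/(s+4)}=e^(-4t)):

Answer: y(t)=1/4 - (1/4)·e^(-4t)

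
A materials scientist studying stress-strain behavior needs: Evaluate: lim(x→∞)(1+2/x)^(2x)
Rewrite as [(1 + 2/x)^x]^2.
lim(1 + 2/x)^x=e^2, so limit=(e^2)^2=e^4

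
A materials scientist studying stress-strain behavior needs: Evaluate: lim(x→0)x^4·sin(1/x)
Squeeze theorem: -|x^4| ≤ x^4·sin(1/x) ≤ |x^4|
Since x^4 → 0 as x → 0, by squeeze theorem the limit is 0

Answer: 0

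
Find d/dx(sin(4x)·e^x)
Product rule: (fg)' = f'g + fg'
f = sin(4x), f' = 4·cos(4x)
g = e^x, g' = e^x

Answer: 4·cos(4x)·e^x + sin(4x)·e^x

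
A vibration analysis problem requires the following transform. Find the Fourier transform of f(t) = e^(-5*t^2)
The Fourier transform of a Gaussian e^(-a * t^2) is sqrt(pi/a) * e^(-omega^2/(4a)).
With a = 5: F(omega) = sqrt(pi/5) * e^(-omega^2/20)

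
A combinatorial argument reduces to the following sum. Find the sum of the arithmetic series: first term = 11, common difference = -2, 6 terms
Last term: a_n = 11+(6-1)·-2 = 1
Sum = n(a_1+a_n)/2 = 6(11+1)/2 = 36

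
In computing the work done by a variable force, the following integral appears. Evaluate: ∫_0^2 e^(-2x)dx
Antiderivative: (1/(-2))e^(-2x)
Evaluate: (1/(-2))(e^-4-1)

Answer: (e^-4-1)/(-2)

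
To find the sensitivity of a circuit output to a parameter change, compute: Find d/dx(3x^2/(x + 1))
Quotient rule: (f/g)'=(f'g - fg')/g²
f=3x^2, f'=6x
g=x+1, g'=1

Answer: (6x·(x+1)-3x^2)/(x+1)²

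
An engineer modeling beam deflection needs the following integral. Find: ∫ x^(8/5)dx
Power rule: ∫ x^(8/5) dx = x^(13/5)/(13/5) + C

Answer: (5/13)·x^(13/5) + C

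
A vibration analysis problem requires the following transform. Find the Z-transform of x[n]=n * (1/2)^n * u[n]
Using the property Z{n*a^n*u[n]}=az/(z-a)^2
With a=1/2: X(z)=(1/2)z/(z - 1/2)^2, |z| > 1/2

Answer: (1/2)z/(z - 1/2)^2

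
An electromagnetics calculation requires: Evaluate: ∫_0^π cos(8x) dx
Antiderivative: sin(8x)/8
Evaluate at bounds: [sin(8·π)/8] - [sin(8·0)/8]
= ((0) - (0))/8 = 0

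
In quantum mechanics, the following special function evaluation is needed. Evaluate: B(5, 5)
B(x,y) = Γ(x)Γ(y)/Γ(x + y) = (x-1)!(y-1)!/(x + y-1)!
B(5,5) = 4!·4!/9! = 1/630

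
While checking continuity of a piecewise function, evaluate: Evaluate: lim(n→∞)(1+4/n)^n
This is the definition of e^4: lim(1 + 4/n)^n=e^4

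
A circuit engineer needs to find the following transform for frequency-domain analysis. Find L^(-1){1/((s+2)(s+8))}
Partial fractions: 1/((s+2)(s+8))=A/(s+2)+B/(s+8)
Cover-up: A=1/(s+8)|_{s=-2}=1/6; B=1/(s+2)|_{s=-8}=-1/6
L^(-1)=(1/6)e^(-2t) - (1/6)e^(-8t)

Answer: (1/6)(e^(-2t) - e^(-8t))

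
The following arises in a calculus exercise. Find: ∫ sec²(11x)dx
Since d/dx[tan(11x)]=11sec²(11x), integral=tan(11x)/11+C

Answer: (1/11)tan(11x)+C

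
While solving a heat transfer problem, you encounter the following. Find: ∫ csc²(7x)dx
Since d/dx[-cot(7x)]=7csc²(7x), integral=-cot(7x)/7+C

Answer: (-1/7)cot(7x)+C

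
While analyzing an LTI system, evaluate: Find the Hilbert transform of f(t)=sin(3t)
The Hilbert transform shifts each frequency component by -pi/2.
H{sin(wt)}=-cos(wt)
With w=3: H{sin(3t)}=-cos(3t)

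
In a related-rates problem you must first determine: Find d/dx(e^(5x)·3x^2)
Product rule: (fg)' = f'g+fg'
f = e^(5x), f' = 5·e^(5x)
g = 3x^2, g' = 6x

Answer: 15·e^(5x)·x^2+6·e^(5x)·x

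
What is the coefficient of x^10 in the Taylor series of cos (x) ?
cos(x) = Σ (-1)^k x^(2k)/(2k)!
For x^10: (-1)^5/10! = -1/3628800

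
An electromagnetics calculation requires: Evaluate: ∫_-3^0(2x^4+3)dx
Step 1: Find antiderivative F(x)=(2/5)x^5+3x
Step 2: F(0) - F(-3)=0 - (-531/5)=531/5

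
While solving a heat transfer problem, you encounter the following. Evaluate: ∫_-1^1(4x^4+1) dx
Step 1: Find antiderivative F(x) = (4/5)x^5 + x
Step 2: F(1) - F(-1) = 9/5 - (-9/5) = 18/5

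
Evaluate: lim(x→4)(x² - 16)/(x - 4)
Factor: (x² - 16) = (x-4)(x + 4)
Cancel (x-4): lim(x→4) (x + 4) = 8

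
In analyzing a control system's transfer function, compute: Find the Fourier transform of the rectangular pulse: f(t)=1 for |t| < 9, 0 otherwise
F(omega)=integral from -9 to 9 of e^(-j*omega*t) dt
=2*sin(9*omega)/omega=18*sinc(9*omega/pi)

Answer: 2*sin(9*omega)/omega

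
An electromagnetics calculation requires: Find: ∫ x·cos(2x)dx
By parts: u=x, dv=cos(2x) dx
du=dx, v=sin(2x)/2
=x·sin(2x)/2+cos(2x)/2²+C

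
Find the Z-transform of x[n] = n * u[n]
Standard pair: Z{n * u[n]} = z/(z-1)^2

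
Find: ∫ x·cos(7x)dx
By parts: u=x, dv=cos(7x) dx
du=dx, v=sin(7x)/7
=x·sin(7x)/7+cos(7x)/7²+C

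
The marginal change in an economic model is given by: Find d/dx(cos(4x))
Chain rule: d/dx[cos(u)] = -sin(u)·u' where u = 4x
u' = 4

Answer: -4·sin(4x)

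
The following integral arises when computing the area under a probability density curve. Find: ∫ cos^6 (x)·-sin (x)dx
Let u=cos(x), du=-sin(x) dx
∫ u^6 du=u^7/7+C

Answer: cos^7(x)/7+C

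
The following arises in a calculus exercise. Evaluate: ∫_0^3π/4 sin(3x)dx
Antiderivative: -cos(3x)/3
Evaluate at bounds: [-cos(3·3π/4)/3] - [-cos(3·0)/3]
= (-(√2/2) + (1))/3 = 1/3 - √2/6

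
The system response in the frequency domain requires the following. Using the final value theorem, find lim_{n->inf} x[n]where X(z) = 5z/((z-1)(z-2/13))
Final value theorem: lim x[n] = lim_{z->1} (z-1)*X(z)
(z-1)*X(z) = 5z/(z-2/13)
As z->1: 5/(1 - 2/13) = 5/(11/13) = 65/11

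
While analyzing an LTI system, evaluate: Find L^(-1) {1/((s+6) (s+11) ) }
Partial fractions: 1/((s+6)(s+11)) = A/(s+6)+B/(s+11)
Cover-up: A = 1/(s+11)|_{s = -6} = 1/5; B = 1/(s+6)|_{s = -11} = -1/5
L^(-1) = (1/5)e^(-6t) - (1/5)e^(-11t)

Answer: (1/5)(e^(-6t) - e^(-11t))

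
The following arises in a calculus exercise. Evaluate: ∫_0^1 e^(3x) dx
Antiderivative: (1/3)e^(3x)
Evaluate: (1/3)(e^3-1)

Answer: (e^3-1)/3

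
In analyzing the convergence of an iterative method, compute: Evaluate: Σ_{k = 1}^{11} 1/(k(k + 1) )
Partial fractions: 1/(k(k + 1)) = 1/k - 1/(k + 1)
Telescoping sum: 1(1 - 1/12) = 1·11/12

Answer: 11/12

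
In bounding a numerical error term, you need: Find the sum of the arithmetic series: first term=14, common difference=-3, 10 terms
Last term: a_n = 14 + (10 - 1)·-3 = -13
Sum = n(a_1 + a_n)/2 = 10(14 + (-13))/2 = 5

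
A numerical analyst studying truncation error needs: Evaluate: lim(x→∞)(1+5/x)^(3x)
Rewrite as [(1 + 5/x)^x]^3.
lim(1 + 5/x)^x = e^5, so limit = (e^5)^3 = e^15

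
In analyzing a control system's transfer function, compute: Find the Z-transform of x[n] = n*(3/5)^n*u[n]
Using the property Z{n*a^n*u[n]}=az/(z-a)^2
With a=3/5: X(z)=(3/5)z/(z - 3/5)^2, |z| > 3/5

Answer: (3/5)z/(z - 3/5)^2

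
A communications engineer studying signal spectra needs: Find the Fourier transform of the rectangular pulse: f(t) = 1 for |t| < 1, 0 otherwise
F(omega)=integral from -1 to 1 of e^(-j * omega * t) dt
=2 * sin(1 * omega)/omega=2 * sinc(1 * omega/pi)

Answer: 2 * sin(1 * omega)/omega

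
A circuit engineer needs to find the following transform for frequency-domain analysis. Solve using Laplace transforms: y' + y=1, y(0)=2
Take L of both sides: sY(s) - 2 + Y(s) = 1/s
Y(s)(s + 1) = 1/s + 2
Y(s) = 1/(s(s + 1)) + 2/(s + 1)
Partial fractions: 1/(s(s + 1)) = 1/s - 1/(s + 1)
So Y(s) = 1/s + 1/(s + 1)
Inverse transform (L^(-1){1/s} = 1, L^(-1){1/(s + 1)} = e^(-t)):

Answer: y(t) = 1 + e^(-t)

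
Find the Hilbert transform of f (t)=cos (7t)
The Hilbert transform shifts each frequency component by -pi/2.
H{cos(wt)}=sin(wt)
With w=7: H{cos(7t)}=sin(7t)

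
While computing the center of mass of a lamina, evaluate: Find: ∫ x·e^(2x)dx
Integration by parts: u = x, dv = e^(2x) dx
du = dx, v = e^(2x)/2
= x·e^(2x)/2 - ∫ e^(2x)/2 dx
= x·e^(2x)/2 - e^(2x)/4 + C

Answer: e^(2x)(x/2 - 1/4) + C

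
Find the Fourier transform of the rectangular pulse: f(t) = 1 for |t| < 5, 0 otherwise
F(omega) = integral from -5 to 5 of e^(-j * omega * t) dt
= 2 * sin(5 * omega)/omega = 10 * sinc(5 * omega/pi)

Answer: 2 * sin(5 * omega)/omega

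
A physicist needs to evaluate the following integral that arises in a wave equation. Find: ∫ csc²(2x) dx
Since d/dx[-cot(2x)]=2csc²(2x), integral=-cot(2x)/2 + C

Answer: (-1/2)cot(2x) + C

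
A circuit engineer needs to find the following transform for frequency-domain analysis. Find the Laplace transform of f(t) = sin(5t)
L{sin(wt)}=w/(s²+w²)
L{sin(5t)}=5/(s²+25)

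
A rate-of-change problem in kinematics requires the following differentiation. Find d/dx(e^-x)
Chain rule: d/dx[e^u] = e^u · u' where u = -x
u' = -1

Answer: -1·e^-x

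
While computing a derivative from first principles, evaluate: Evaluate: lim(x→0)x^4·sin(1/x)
Squeeze theorem: -|x^4| ≤ x^4·sin(1/x) ≤ |x^4|
Since x^4 → 0 as x → 0, by squeeze theorem the limit is 0

Answer: 0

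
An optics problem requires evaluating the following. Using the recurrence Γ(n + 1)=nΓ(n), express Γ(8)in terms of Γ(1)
Γ(8)=7Γ(7)=7·6Γ(6)=...=7!·Γ(1)=5040·Γ(1)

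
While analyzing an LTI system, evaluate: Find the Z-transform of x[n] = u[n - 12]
Using the time-shift property: Z{u[n-12]} = z^(-12) * z/(z-1)
= z^(-11)/(z-1)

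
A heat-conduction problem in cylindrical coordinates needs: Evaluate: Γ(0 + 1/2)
Γ(1/2) = √π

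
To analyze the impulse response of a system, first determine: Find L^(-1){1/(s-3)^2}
L^(-1){1/(s-a)^n}=t^(n-1)·e^(at)/(n-1)!
Here a=3, n=2: t^1·e^(3t)/1

Answer: t·e^(3t)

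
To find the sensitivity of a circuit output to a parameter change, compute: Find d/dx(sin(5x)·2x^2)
Product rule: (fg)' = f'g + fg'
f = sin(5x), f' = 5·cos(5x)
g = 2x^2, g' = 4x

Answer: 10·cos(5x)·x^2 + 4·sin(5x)·x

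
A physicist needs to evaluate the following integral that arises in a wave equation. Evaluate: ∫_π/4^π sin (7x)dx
Antiderivative: -cos(7x)/7
Evaluate at bounds: [-cos(7·π)/7] - [-cos(7·π/4)/7]
= (-(-1) + (√2/2))/7 = 1/7 + √2/14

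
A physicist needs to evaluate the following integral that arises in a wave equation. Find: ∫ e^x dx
Since d/dx[e^x] = + e^x, we get 1e^x + C

Answer: e^x + C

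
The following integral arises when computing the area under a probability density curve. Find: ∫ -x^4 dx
Using power rule: ∫ -x^4 dx=-1/5 x^5 + C=(-1/5)x^5 + C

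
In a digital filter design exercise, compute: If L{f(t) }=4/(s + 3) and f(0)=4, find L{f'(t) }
L{f'(t)} = s·F(s) - f(0) = 4s/(s + 3) - 4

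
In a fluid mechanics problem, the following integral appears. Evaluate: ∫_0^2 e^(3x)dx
Antiderivative: (1/3)e^(3x)
Evaluate: (1/3)(e^6 - 1)

Answer: (e^6 - 1)/3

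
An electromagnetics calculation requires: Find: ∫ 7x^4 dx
Using power rule: ∫ 7x^4 dx = 7/5 x^5+C = (7/5)x^5+C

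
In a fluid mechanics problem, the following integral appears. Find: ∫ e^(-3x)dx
Since d/dx[e^(-3x)] = -3e^(-3x), we get -1/3 e^(-3x)+C

Answer: (-1/3)e^(-3x)+C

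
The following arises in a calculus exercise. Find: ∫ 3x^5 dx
Using power rule: ∫ 3x^5 dx=3/6 x^6+C=(1/2)x^6+C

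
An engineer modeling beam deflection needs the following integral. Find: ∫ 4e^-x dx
Since d/dx[e^-x]=- e^-x, we get -4e^-x+C

Answer: -4e^-x+C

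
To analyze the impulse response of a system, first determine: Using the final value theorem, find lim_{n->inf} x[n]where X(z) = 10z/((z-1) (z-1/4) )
Final value theorem: lim x[n]=lim_{z->1} (z-1)*X(z)
(z-1)*X(z)=10z/(z-1/4)
As z->1: 10/(1-1/4)=10/(3/4)=40/3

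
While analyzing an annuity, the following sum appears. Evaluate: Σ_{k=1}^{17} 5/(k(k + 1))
Partial fractions: 5/(k(k + 1))=5/k - 5/(k + 1)
Telescoping sum: 5(1 - 1/18)=5·17/18

Answer: 85/18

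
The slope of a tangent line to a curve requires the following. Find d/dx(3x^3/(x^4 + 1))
Quotient rule: (f/g)' = (f'g - fg')/g²
f = 3x^3, f' = 9x^2
g = x^4 + 1, g' = 4x^3

Answer: (9x^2·(x^4 + 1) - 12x^6)/(x^4 + 1)²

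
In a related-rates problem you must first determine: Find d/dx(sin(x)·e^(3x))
Product rule: (fg)'=f'g + fg'
f=sin(x), f'=cos(x)
g=e^(3x), g'=3·e^(3x)

Answer: cos(x)·e^(3x) + 3·sin(x)·e^(3x)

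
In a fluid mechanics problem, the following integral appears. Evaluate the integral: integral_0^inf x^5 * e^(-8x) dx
This is a Gamma integral. Substitute u=8x (du=8 dx):
integral_0^inf x^5 * e^(-8x) dx=(1/8^6) integral_0^inf u^5 * e^(-u) du
=Gamma(6)/8^6=5!/8^6=120/262144

Answer: 15/32768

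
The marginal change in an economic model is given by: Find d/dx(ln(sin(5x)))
Chain rule: d/dx[ln(u)] = u'/u where u = sin(5x)
u' = 5cos(5x)

Answer: (5cos(5x))/(sin(5x))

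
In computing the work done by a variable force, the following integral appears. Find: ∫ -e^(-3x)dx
Since d/dx[e^(-3x)] = -3e^(-3x), we get 1/3 e^(-3x)+C

Answer: (1/3)e^(-3x)+C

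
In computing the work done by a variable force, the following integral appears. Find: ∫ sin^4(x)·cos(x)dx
Let u=sin(x), du=cos(x) dx
∫ u^4 du=u^5/5+C

Answer: sin^5(x)/5+C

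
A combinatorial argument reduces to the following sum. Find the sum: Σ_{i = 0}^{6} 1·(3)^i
Geometric series: S = a(1 - r^n)/(1 - r)
a = 1, r = 3, n = 7
S = 1(1 - 2187)/-2 = 1093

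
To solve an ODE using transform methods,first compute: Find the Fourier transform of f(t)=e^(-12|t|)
Using the standard pair: F{e^(-a|t|)}=2a/(a^2 + omega^2)
With a=12: F(omega)=24/(144 + omega^2)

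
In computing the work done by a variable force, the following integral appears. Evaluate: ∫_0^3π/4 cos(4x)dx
Antiderivative: sin(4x)/4
Evaluate at bounds: [sin(4·3π/4)/4] - [sin(4·0)/4]
= ((0) - (0))/4 = 0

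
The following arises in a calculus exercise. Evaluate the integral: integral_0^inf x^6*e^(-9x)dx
This is a Gamma integral. Substitute u=9x (du=9 dx):
integral_0^inf x^6*e^(-9x) dx=(1/9^7) integral_0^inf u^6*e^(-u) du
=Gamma(7)/9^7=6!/9^7=720/4782969

Answer: 80/531441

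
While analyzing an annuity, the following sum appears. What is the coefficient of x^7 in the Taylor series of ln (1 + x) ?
ln(1+x)=Σ (-1)^(n+1) x^n/n
Coefficient of x^7=(-1)^8/7=1/7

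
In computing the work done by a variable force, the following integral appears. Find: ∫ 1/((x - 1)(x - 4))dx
Partial fractions: 1/((x-1)(x-4))=A/(x-1) + B/(x-4)
A=-1/3, B=1/3
∫ [-1/3· 1/(x-1) + 1/3· 1/(x-4)] dx
=(1/3)[ln|x-4| - ln|x-1|] + C

Answer: (1/3)·ln|(x-4)/(x-1)| + C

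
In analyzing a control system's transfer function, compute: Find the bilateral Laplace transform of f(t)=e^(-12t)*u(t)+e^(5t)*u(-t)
For e^(-12t)*u(t): L = 1/(s+12), Re(s) > -12
For e^(5t)*u(-t): L = -1/(s-5), Re(s) < 5
Combined: F(s) = 1/(s+12)-1/(s-5), -12 < Re(s) < 5

Answer: 1/(s+12)-1/(s-5), ROC: -12 < Re(s) < 5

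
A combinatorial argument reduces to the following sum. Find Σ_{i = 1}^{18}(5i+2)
=5·Σ i+2·18=5·171+36=891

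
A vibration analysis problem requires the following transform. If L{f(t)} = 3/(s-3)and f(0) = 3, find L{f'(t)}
L{f'(t)} = s·F(s) - f(0) = 3s/(s-3) - 3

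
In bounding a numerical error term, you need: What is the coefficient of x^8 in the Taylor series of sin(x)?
sin(x) has only odd powers. Coefficient of x^8=0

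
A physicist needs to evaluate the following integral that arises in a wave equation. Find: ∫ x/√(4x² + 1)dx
Let u = 4x² + 1, du = 8x dx
∫ (1/8)·u^(-1/2) du = √u/4 + C

Answer: √(4x² + 1)/4 + C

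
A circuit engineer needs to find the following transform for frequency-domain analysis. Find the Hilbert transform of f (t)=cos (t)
The Hilbert transform shifts each frequency component by -pi/2.
H{cos(wt)}=sin(wt)
With w=1: H{cos(t)}=sin(t)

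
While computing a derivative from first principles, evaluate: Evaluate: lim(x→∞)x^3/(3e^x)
Apply L'Hôpital 3 times (∞/∞ each time):
Eventually get 3!/(3e^x) → 0

Answer: 0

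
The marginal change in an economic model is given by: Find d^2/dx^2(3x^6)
Apply power rule 2 times:
d^1: 18x^5
d^2: 90x^4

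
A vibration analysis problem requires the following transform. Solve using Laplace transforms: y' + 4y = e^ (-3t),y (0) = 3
Take L: sY - 3 + 4Y=1/(s + 3)
Y(s + 4)=1/(s + 3) + 3
Y=1/((s + 3)(s + 4)) + 3/(s + 4)
Partial fractions: 1/((s + 3)(s + 4))=1/(s + 3) - 1/(s + 4)
So Y=1/(s + 3) + 2/(s + 4)
Inverse Laplace transform (L^(-1){1/(s + 3)}=e^(-3t), L^(-1){1/(s + 4)}=e^(-4t)):

Answer: y(t)=1·e^(-3t) + 2·e^(-4t)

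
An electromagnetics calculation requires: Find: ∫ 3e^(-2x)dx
Since d/dx[e^(-2x)] = -2e^(-2x), we get -3/2 e^(-2x) + C

Answer: (-3/2)e^(-2x) + C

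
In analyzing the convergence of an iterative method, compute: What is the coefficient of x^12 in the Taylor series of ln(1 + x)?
ln(1 + x) = Σ (-1)^(n + 1) x^n/n
Coefficient of x^12 = (-1)^13/12 = -1/12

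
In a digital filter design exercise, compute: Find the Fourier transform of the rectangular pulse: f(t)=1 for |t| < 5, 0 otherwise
F(omega) = integral from -5 to 5 of e^(-j*omega*t) dt
= 2*sin(5*omega)/omega = 10*sinc(5*omega/pi)

Answer: 2*sin(5*omega)/omega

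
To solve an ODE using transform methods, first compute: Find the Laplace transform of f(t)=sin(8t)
L{sin(wt)} = w/(s² + w²)
L{sin(8t)} = 8/(s² + 64)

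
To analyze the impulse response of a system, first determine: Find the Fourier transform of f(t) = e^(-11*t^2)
The Fourier transform of a Gaussian e^(-a*t^2) is sqrt(pi/a)*e^(-omega^2/(4a)).
With a = 11: F(omega) = sqrt(pi/11)*e^(-omega^2/44)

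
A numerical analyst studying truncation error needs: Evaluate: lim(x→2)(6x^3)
Polynomial is continuous, so substitute x = 2:
6·2^3 = 48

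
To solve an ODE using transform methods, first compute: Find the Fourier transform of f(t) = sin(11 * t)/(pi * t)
sin(W*t)/(pi*t)=(W/pi)*sinc(W*t/pi) is the impulse response of the ideal low-pass filter with cutoff W (here W=11).
Its Fourier transform is a rectangular function:
F(omega)=1 for |omega| < 11, 0 otherwise

Answer: rect(omega/22) [i.e., 1 for |omega| < 11, 0 otherwise]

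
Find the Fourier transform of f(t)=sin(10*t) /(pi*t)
sin(W * t)/(pi * t)=(W/pi) * sinc(W * t/pi) is the impulse response of the ideal low-pass filter with cutoff W (here W=10).
Its Fourier transform is a rectangular function:
F(omega)=1 for |omega| < 10, 0 otherwise

Answer: rect(omega/20) [i.e., 1 for |omega| < 10, 0 otherwise]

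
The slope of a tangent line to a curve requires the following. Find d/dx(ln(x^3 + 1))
Chain rule: d/dx[ln(u)] = u'/u where u = x^3 + 1
u' = 3x^2

Answer: (3x^2)/(x^3 + 1)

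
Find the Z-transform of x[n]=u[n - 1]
Using the time-shift property: Z{u[n-1]} = z^(-1) * z/(z-1)
= z^(0)/(z-1)

Answer: 1/(z-1)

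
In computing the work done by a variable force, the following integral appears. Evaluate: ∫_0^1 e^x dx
Antiderivative: e^x
Evaluate: (e^1 - 1)

Answer: e^1 - 1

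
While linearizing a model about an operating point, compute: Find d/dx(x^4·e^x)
Product rule: (fg)'=f'g+fg'
f=x^4, f'=4x^3
g=e^x, g'=e^x

Answer: 4x^3·e^x+x^4·e^x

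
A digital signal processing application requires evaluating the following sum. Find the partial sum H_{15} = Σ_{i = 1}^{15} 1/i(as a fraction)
H_15 = 1 + 1/2 + 1/3 + ... + 1/15
= 1195757/360360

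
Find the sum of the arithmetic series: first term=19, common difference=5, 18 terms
Last term: a_n = 19+(18-1)·5 = 104
Sum = n(a_1+a_n)/2 = 18(19+104)/2 = 1107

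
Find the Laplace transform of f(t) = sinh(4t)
L{sinh(at)} = a/(s²-a²)
L{sinh(4t)} = 4/(s²-16)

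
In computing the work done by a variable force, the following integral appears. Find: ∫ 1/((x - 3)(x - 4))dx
Partial fractions: 1/((x-3)(x-4)) = A/(x-3) + B/(x-4)
A = -1, B = 1
∫ [-1· 1/(x-3) + 1· 1/(x-4)] dx
= (1)[ln|x-4| - ln|x-3|] + C

Answer: ln|(x-4)/(x-3)| + C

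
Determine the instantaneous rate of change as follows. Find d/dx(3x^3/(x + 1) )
Quotient rule: (f/g)' = (f'g - fg')/g²
f = 3x^3, f' = 9x^2
g = x + 1, g' = 1

Answer: (9x^2·(x + 1) - 3x^3)/(x + 1)²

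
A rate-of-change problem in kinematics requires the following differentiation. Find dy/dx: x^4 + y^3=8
Differentiate: 4x^3+3y^2·(dy/dx) = 0
dy/dx = -4x^3/(3y^2)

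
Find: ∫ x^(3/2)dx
Power rule: ∫ x^(3/2) dx=x^(5/2)/(5/2)+C

Answer: (2/5)·x^(5/2)+C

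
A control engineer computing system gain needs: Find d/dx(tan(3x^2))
Chain rule: d/dx[tan(u)] = sec²(u)·u' where u = 3x^2
u' = 6x

Answer: 6x·sec²(3x^2)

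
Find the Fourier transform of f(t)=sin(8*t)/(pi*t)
sin(W*t)/(pi*t) = (W/pi)*sinc(W*t/pi) is the impulse response of the ideal low-pass filter with cutoff W (here W = 8).
Its Fourier transform is a rectangular function:
F(omega) = 1 for |omega| < 8, 0 otherwise

Answer: rect(omega/16) [i.e., 1 for |omega| < 8, 0 otherwise]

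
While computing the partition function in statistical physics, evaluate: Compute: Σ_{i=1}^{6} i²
Using formula: Σ i^2=n(n+1)(2n+1)/6=6·7·13/6=91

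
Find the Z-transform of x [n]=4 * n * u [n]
Z{n * u[n]}=z/(z-1)^2
By linearity: Z{4 * n * u[n]}=4z/(z-1)^2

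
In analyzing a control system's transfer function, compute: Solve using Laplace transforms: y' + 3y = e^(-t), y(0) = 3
Take L: sY - 3+3Y = 1/(s+1)
Y(s+3) = 1/(s+1)+3
Y = 1/((s+1)(s+3))+3/(s+3)
Partial fractions: 1/((s+1)(s+3)) = (1/2)/(s+1) - (1/2)/(s+3)
So Y = (1/2)/(s+1)+(5/2)/(s+3)
Inverse Laplace transform (L^(-1){1/(s+1)} = e^(-t), L^(-1){1/(s+3)} = e^(-3t)):

Answer: y(t) = (1/2)·e^(-t)+(5/2)·e^(-3t)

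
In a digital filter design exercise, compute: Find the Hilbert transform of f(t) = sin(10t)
The Hilbert transform shifts each frequency component by -pi/2.
H{sin(wt)} = -cos(wt)
With w = 10: H{sin(10t)} = -cos(10t)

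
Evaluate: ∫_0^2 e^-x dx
Antiderivative: -e^-x
Evaluate: -(e^-2-1)

Answer: (e^-2-1)/(-1)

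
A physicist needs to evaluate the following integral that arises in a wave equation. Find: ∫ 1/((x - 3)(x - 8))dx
Partial fractions: 1/((x-3)(x-8)) = A/(x-3)+B/(x-8)
A = -1/5, B = 1/5
∫ [-1/5· 1/(x-3)+1/5· 1/(x-8)] dx
= (1/5)[ln|x-8| - ln|x-3|]+C

Answer: (1/5)·ln|(x-8)/(x-3)|+C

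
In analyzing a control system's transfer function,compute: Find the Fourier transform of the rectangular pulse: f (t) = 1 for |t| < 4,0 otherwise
F(omega) = integral from -4 to 4 of e^(-j * omega * t) dt
= 2 * sin(4 * omega)/omega = 8 * sinc(4 * omega/pi)

Answer: 2 * sin(4 * omega)/omega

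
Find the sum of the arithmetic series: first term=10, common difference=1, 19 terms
Last term: a_n=10+(19-1)·1=28
Sum=n(a_1+a_n)/2=19(10+28)/2=361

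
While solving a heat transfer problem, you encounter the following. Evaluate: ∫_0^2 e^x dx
Antiderivative: e^x
Evaluate: (e^2 - 1)

Answer: e^2 - 1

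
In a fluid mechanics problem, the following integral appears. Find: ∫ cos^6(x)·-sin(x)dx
Let u=cos(x), du=-sin(x) dx
∫ u^6 du=u^7/7 + C

Answer: cos^7(x)/7 + C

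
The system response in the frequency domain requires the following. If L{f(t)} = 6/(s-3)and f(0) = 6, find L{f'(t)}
L{f'(t)} = s·F(s) - f(0) = 6s/(s-3) - 6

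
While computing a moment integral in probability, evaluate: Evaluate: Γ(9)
Γ(n) = (n-1)! for positive integers
Γ(9) = 8! = 40320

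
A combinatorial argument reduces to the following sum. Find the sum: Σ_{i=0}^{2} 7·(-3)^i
Geometric series: S=a(1 - r^n)/(1 - r)
a=7, r=-3, n=3
S=7(1 + 27)/4=49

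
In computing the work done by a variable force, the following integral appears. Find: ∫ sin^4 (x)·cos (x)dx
Let u = sin(x), du = cos(x) dx
∫ u^4 du = u^5/5 + C

Answer: sin^5(x)/5 + C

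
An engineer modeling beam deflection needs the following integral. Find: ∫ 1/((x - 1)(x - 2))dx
Partial fractions: 1/((x-1)(x-2)) = A/(x-1) + B/(x-2)
A = -1, B = 1
∫ [-1· 1/(x-1) + 1· 1/(x-2)] dx
= (1)[ln|x-2| - ln|x-1|] + C

Answer: ln|(x-2)/(x-1)| + C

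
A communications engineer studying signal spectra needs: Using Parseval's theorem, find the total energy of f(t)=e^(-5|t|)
Parseval's theorem: E = integral |f(t)|^2 dt = (1/2pi) integral |F(omega)|^2 domega
E = integral_{-inf}^{inf} e^(-10|t|) dt = 2*integral_0^inf e^(-10t) dt = 2/(2*5) = 1/5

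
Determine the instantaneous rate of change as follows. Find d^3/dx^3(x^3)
Apply power rule 3 times:
d^1: 3x^2
d^2: 6x
d^3: 6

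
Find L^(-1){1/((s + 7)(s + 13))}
Partial fractions: 1/((s+7)(s+13)) = A/(s+7)+B/(s+13)
Cover-up: A = 1/(s+13)|_{s = -7} = 1/6; B = 1/(s+7)|_{s = -13} = -1/6
L^(-1) = (1/6)e^(-7t) - (1/6)e^(-13t)

Answer: (1/6)(e^(-7t) - e^(-13t))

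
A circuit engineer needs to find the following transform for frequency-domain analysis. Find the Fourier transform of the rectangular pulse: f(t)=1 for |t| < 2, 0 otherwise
F(omega) = integral from -2 to 2 of e^(-j*omega*t) dt
= 2*sin(2*omega)/omega = 4*sinc(2*omega/pi)

Answer: 2*sin(2*omega)/omega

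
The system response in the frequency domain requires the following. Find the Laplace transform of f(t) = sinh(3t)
L{sinh(at)} = a/(s²-a²)
L{sinh(3t)} = 3/(s²-9)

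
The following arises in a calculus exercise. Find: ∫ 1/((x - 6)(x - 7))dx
Partial fractions: 1/((x-6)(x-7)) = A/(x-6)+B/(x-7)
A = -1, B = 1
∫ [-1· 1/(x-6)+1· 1/(x-7)] dx
= (1)[ln|x-7| - ln|x-6|]+C

Answer: ln|(x-7)/(x-6)|+C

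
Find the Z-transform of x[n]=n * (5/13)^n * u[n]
Using the property Z{n * a^n * u[n]}=az/(z-a)^2
With a=5/13: X(z)=(5/13)z/(z - 5/13)^2, |z| > 5/13

Answer: (5/13)z/(z - 5/13)^2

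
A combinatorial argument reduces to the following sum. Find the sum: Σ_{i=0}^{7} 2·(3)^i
Geometric series: S=a(1 - r^n)/(1 - r)
a=2, r=3, n=8
S=2(1 - 6561)/-2=6560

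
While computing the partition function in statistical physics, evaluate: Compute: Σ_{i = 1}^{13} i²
Using formula: Σ i^2=n(n+1)(2n+1)/6=13·14·27/6=819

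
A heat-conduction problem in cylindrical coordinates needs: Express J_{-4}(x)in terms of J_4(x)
For integer n: J_{-n}(x)=(-1)^n J_n(x)
With n=4: J_{-4}(x)=(-1)^4 J_4(x)=J_4(x)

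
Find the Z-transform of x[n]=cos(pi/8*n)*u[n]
Z{cos(w0 * n) * u[n]} = z(z - cos(w0))/(z^2 - 2z * cos(w0) + 1)
With w0 = pi/8: X(z) = z(z - cos(pi/8))/(z^2 - 2z * cos(pi/8) + 1)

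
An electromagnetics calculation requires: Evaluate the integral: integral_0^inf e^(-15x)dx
integral_0^inf e^(-15x) dx = [-1/15*e^(-15x)]_0^inf
= 0 - (-1/15) = 1/15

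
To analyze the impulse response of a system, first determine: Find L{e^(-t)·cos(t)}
First shifting: L{e^(at)f(t)} = F(s-a)
L{cos(t)} = s/(s²+1)
Shift: (s+1)/((s+1)²+1)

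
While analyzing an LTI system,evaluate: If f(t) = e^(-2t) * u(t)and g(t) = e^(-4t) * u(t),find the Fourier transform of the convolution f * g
By the convolution theorem: F{f * g}=F(omega) * G(omega)
F(omega)=1/(2+j * omega), G(omega)=1/(4+j * omega)
F{f * g}=1/((2+j * omega)(4+j * omega))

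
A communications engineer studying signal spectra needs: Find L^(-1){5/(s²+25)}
L^(-1){w/(s²+w²)}=sin(wt)
Here w=5

Answer: sin(5t)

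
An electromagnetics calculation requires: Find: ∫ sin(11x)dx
Using substitution u=11x: ∫ sin(u) du/11=-cos(u)/11+C

Answer: (-1/11)cos(11x)+C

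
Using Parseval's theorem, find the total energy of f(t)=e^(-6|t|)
Parseval's theorem: E = integral |f(t)|^2 dt = (1/2pi) integral |F(omega)|^2 domega
E = integral_{-inf}^{inf} e^(-12|t|) dt = 2*integral_0^inf e^(-12t) dt = 2/(2*6) = 1/6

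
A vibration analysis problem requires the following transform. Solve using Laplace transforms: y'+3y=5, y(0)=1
Take L of both sides: sY(s)-1+3Y(s) = 5/s
Y(s)(s+3) = 5/s+1
Y(s) = 5/(s(s+3))+1/(s+3)
Partial fractions: 5/(s(s+3)) = (5/3)/s - (5/3)/(s+3)
So Y(s) = (5/3)/s - (2/3)/(s+3)
Inverse transform (L^(-1){1/s} = 1, L^(-1){1/(s+3)} = e^(-3t)):

Answer: y(t) = 5/3 - (2/3)·e^(-3t)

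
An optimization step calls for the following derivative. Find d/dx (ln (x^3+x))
Chain rule: d/dx[ln(u)] = u'/u where u = x^3+x
u' = 3x^2+1

Answer: (3x^2+1)/(x^3+x)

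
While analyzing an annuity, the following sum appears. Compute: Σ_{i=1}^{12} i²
Using formula: Σ i^2 = n(n+1)(2n+1)/6 = 12·13·25/6 = 650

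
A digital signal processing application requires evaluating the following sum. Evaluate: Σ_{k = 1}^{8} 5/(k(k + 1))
Partial fractions: 5/(k(k+1)) = 5/k - 5/(k+1)
Telescoping sum: 5(1-1/9) = 5·8/9

Answer: 40/9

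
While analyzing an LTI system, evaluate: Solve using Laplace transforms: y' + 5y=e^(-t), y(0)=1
Take L: sY - 1+5Y = 1/(s+1)
Y(s+5) = 1/(s+1)+1
Y = 1/((s+1)(s+5))+1/(s+5)
Partial fractions: 1/((s+1)(s+5)) = (1/4)/(s+1) - (1/4)/(s+5)
So Y = (1/4)/(s+1)+(3/4)/(s+5)
Inverse Laplace transform (L^(-1){1/(s+1)} = e^(-t), L^(-1){1/(s+5)} = e^(-5t)):

Answer: y(t) = (1/4)·e^(-t)+(3/4)·e^(-5t)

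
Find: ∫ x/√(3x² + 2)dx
Let u=3x²+2, du=6x dx
∫ (1/6)·u^(-1/2) du=√u/3+C

Answer: √(3x²+2)/3+C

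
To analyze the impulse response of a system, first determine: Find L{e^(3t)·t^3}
First shifting: L{e^(at)f(t)} = F(s-a)
L{t^3} = 6/s^4
Shift s → s-3: 6/(s-3)^4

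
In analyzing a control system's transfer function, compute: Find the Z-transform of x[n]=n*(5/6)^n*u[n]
Using the property Z{n*a^n*u[n]}=az/(z-a)^2
With a=5/6: X(z)=(5/6)z/(z - 5/6)^2, |z| > 5/6

Answer: (5/6)z/(z - 5/6)^2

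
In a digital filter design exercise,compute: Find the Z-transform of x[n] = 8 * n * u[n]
Z{n * u[n]} = z/(z-1)^2
By linearity: Z{8 * n * u[n]} = 8z/(z-1)^2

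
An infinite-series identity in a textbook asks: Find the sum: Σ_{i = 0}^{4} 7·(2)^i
Geometric series: S = a(1 - r^n)/(1 - r)
a = 7, r = 2, n = 5
S = 7(1-32)/-1 = 217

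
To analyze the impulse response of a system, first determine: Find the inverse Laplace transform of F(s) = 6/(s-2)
L^(-1){6/(s-a)}=c·e^(at)
Here a=2, c=6

Answer: 6e^(2t)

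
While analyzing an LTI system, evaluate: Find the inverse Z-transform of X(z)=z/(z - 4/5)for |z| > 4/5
Standard pair: z/(z-a) <-> a^n*u[n] for causal signals
With a = 4/5: x[n] = (4/5)^n*u[n]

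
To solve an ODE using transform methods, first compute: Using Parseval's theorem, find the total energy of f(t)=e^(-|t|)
Parseval's theorem: E = integral |f(t)|^2 dt = (1/2pi) integral |F(omega)|^2 domega
E = integral_{-inf}^{inf} e^(-2|t|) dt = 2 * integral_0^inf e^(-2t) dt = 2/(2 * 1) = 1/1

Answer: 1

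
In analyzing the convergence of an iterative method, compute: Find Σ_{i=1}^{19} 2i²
= 2·n(n+1)(2n+1)/6 = 2·19·20·39/6 = 4940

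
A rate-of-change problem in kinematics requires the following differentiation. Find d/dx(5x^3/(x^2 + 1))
Quotient rule: (f/g)' = (f'g - fg')/g²
f = 5x^3, f' = 15x^2
g = x^2+1, g' = 2x

Answer: (15x^2·(x^2+1)-10x^4)/(x^2+1)²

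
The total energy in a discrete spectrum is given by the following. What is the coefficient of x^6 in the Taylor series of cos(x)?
cos(x) = Σ (-1)^k x^(2k)/(2k)!
For x^6: (-1)^3/6! = -1/720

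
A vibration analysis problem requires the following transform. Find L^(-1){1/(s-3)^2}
L^(-1){1/(s-a)^n} = t^(n-1)·e^(at)/(n-1)!
Here a = 3, n = 2: t^1·e^(3t)/1

Answer: t·e^(3t)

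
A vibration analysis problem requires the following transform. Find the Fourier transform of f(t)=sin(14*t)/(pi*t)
sin(W * t)/(pi * t) = (W/pi) * sinc(W * t/pi) is the impulse response of the ideal low-pass filter with cutoff W (here W = 14).
Its Fourier transform is a rectangular function:
F(omega) = 1 for |omega| < 14, 0 otherwise

Answer: rect(omega/28) [i.e., 1 for |omega| < 14, 0 otherwise]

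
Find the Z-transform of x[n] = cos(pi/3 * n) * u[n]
Z{cos(w0 * n) * u[n]} = z(z - cos(w0))/(z^2-2z * cos(w0)+1)
With w0 = pi/3: X(z) = z(z - cos(pi/3))/(z^2-2z * cos(pi/3)+1)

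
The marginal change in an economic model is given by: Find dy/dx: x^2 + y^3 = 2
Differentiate: 2x + 3y^2·(dy/dx)=0
dy/dx=-2x/(3y^2)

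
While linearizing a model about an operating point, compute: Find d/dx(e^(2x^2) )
Chain rule: d/dx[e^u] = e^u · u' where u = 2x^2
u' = 4x

Answer: 4x·e^(2x^2)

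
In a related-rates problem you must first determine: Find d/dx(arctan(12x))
d/dx[arctan(u)] = u'/(1 + u²), u = 12x, u' = 12

Answer: 12/(1 + 144x²)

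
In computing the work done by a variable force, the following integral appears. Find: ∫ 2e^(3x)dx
Since d/dx[e^(3x)]=3e^(3x), we get 2/3 e^(3x) + C

Answer: (2/3)e^(3x) + C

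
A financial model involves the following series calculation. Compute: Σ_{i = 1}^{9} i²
Using formula: Σ i^2 = n(n+1)(2n+1)/6 = 9·10·19/6 = 285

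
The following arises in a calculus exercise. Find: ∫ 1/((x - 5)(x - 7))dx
Partial fractions: 1/((x-5)(x-7)) = A/(x-5)+B/(x-7)
A = -1/2, B = 1/2
∫ [-1/2· 1/(x-5)+1/2· 1/(x-7)] dx
= (1/2)[ln|x-7| - ln|x-5|]+C

Answer: (1/2)·ln|(x-7)/(x-5)|+C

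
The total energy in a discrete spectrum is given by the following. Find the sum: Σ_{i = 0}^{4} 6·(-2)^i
Geometric series: S=a(1 - r^n)/(1 - r)
a=6, r=-2, n=5
S=6(1 + 32)/3=66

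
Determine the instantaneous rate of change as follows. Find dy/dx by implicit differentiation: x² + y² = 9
Differentiate both sides: 2x+2y·(dy/dx) = 0
Solve: dy/dx = -2x/(2y) = -x/y

Answer: dy/dx = -x/y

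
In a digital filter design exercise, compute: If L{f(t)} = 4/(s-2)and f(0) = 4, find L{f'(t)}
L{f'(t)} = s·F(s) - f(0) = 4s/(s-2)-4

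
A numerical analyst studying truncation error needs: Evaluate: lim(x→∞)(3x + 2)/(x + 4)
Divide numerator and denominator by x:
lim (3 + 2/x)/(1 + 4/x) = 3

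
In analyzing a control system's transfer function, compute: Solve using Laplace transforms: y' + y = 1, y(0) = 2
Take L of both sides: sY(s) - 2 + Y(s)=1/s
Y(s)(s + 1)=1/s + 2
Y(s)=1/(s(s + 1)) + 2/(s + 1)
Partial fractions: 1/(s(s + 1))=1/s - 1/(s + 1)
So Y(s)=1/s + 1/(s + 1)
Inverse transform (L^(-1){1/s}=1, L^(-1){1/(s + 1)}=e^(-t)):

Answer: y(t)=1 + e^(-t)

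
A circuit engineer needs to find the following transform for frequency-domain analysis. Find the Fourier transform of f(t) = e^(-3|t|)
Using the standard pair: F{e^(-a|t|)}=2a/(a^2 + omega^2)
With a=3: F(omega)=6/(9 + omega^2)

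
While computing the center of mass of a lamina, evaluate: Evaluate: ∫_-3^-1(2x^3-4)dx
Step 1: Find antiderivative F(x)=(1/2)x^4 - 4x
Step 2: F(-1) - F(-3)=9/2 - (105/2)=-48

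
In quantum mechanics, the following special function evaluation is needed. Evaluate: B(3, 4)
B(x,y)=Γ(x)Γ(y)/Γ(x + y)=(x-1)!(y-1)!/(x + y-1)!
B(3,4)=2!·3!/6!=1/60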